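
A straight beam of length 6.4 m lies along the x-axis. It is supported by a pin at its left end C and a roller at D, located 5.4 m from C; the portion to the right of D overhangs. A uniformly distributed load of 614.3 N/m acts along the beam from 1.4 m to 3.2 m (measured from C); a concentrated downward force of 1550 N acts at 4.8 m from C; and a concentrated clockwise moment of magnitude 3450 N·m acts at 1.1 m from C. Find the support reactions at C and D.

Resultant of the distributed load: 614.3 × 1.8 = 1105.74 N at 2.3 m from C.
Taking moments about C: D_y·5.4 − (614.3·1.8)·2.3 − 1550·4.8 − 3450 = 0 → D_y = 13433.202/5.4 = 2487.63 ≈ 2488 N.
ΣF_y = 0: C_y + 2487.63 − 614.3·1.8 − 1550 = 0 → C_y = 168.1 N.
ΣF_x = 0: no horizontal applied forces, so C_x = 0.

C_x = 0, C_y = 168.1 N, D_y = 2488 N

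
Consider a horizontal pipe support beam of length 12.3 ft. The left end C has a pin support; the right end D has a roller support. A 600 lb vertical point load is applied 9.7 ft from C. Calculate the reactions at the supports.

Moments about C: D_y·12.3 − 600·9.7 = 0 → D_y = 5820/12.3 = 473.171 ≈ 473.2 lb.
ΣF_y = 0: C_y + 473.171 − 600 = 0 → C_y = 126.8 lb.
ΣF_x = 0: no horizontal applied forces, so C_x = 0.

C_x = 0, C_y = 126.8 lb, D_y = 473.2 lb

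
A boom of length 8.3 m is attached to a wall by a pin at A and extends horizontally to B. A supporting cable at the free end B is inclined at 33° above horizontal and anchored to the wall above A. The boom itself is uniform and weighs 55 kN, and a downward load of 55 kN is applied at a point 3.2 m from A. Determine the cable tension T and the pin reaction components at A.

T = 89.43 kN, A_x = 75.00 kN, A_y = 61.30 kN

ΣM about A: T·sin33°·8.3 − 55·4.15 − 55·3.2 = 0 → T = 404.25/(8.3·0.544639) = 89.4259 ≈ 89.43 kN.
ΣF_x = 0: A_x − T·cos33° = 0 → A_x = 89.4259 × 0.838671 = 75.00 kN.
ΣF_y = 0: A_y + T·sin33° − 55 − 55 = 0 → A_y = 110 − 89.4259 × 0.544639 = 61.30 kN.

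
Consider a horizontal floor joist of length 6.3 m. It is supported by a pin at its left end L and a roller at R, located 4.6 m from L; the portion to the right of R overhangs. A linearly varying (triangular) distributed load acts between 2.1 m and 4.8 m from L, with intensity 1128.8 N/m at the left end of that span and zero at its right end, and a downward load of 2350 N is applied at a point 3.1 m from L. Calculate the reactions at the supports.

L_x = 0, L_y = 1296 N, R_y = 2578 N

Resultant of the triangular load: ½ × 1128.8 × 2.7 = 1523.88 N, acting at 3 m from L (one-third of the span from the peak).
ΣM about L: R_y·4.6 − (½·1128.8·2.7)·3 − 2350·3.1 = 0 → R_y = 11856.64/4.6 = 2577.53 ≈ 2578 N.
ΣF_y = 0: L_y + 2577.53 − ½·1128.8·2.7 − 2350 = 0 → L_y = 1296 N.
ΣF_x = 0: no horizontal applied forces, so L_x = 0.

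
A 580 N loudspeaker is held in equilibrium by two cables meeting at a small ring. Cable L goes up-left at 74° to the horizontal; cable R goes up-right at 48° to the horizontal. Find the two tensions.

T_L = 457.6 N, T_R = 188.5 N

ΣF_x = 0: −T_L·cos74° + T_R·cos48° = 0 → T_R = 0.411934·T_L.
ΣF_y = 0: T_L·sin74° + T_R·sin48° = 580.
Substitute: T_L·(0.961262 + 0.411934·0.743145) = 580 → T_L = 457.634 ≈ 457.6 N.
Then T_R = 0.411934 × 457.634 = 188.5 N.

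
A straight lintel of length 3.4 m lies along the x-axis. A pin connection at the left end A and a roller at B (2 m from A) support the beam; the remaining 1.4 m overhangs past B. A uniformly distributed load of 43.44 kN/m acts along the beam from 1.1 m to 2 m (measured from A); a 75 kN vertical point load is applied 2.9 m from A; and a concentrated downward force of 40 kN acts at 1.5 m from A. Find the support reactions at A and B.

Resultant of the distributed load: 43.44 × 0.9 = 39.096 kN at 1.55 m from A.
Moments about A: B_y·2 − (43.44·0.9)·1.55 − 75·2.9 − 40·1.5 = 0 → B_y = 338.0988/2 = 169.049 ≈ 169.0 kN.
ΣF_y = 0: A_y + 169.049 − 43.44·0.9 − 75 − 40 = 0 → A_y = -14.95 kN.
ΣF_x = 0: no horizontal applied forces, so A_x = 0.

A_x = 0, A_y = -14.95 kN, B_y = 169.0 kN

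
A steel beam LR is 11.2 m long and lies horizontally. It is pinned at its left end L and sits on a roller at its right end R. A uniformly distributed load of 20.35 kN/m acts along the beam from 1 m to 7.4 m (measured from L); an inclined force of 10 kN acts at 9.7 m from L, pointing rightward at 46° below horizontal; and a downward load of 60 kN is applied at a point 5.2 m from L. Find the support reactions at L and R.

L_x = -6.947 kN, L_y = 114.5 kN, R_y = 82.93 kN

Resultant of the distributed load: 20.35 × 6.4 = 130.24 kN at 4.2 m from L.
Moments about L: R_y·11.2 − (20.35·6.4)·4.2 − 10·sin46°·9.7 − 60·5.2 = 0 → R_y = 928.784/11.2 = 82.9271 ≈ 82.93 kN.
ΣF_y = 0: L_y + 82.9271 − 20.35·6.4 − 10·sin46° − 60 = 0 → L_y = 114.5 kN.
ΣF_x = 0: L_x + 10·cos46° = 0 → L_x = -6.947 kN.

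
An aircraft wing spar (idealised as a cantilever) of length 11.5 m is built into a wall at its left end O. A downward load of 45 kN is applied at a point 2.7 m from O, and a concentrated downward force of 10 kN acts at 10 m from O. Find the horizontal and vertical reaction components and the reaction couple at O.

O_x = 0, O_y = 55.00 kN, M_O = 221.5 kN·m

ΣF_x = 0: O_x = 0.
ΣF_y = 0: O_y − 45 − 10 = 0 → O_y = 55.00 kN.
ΣM about O: M_O − 45·2.7 − 10·10 = 0 → M_O = 221.5 kN·m.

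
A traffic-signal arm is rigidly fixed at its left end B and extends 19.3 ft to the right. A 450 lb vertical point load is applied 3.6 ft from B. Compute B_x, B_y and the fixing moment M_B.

B_x = 0, B_y = 450.0 lb, M_B = 1620 lb·ft

ΣF_x = 0: B_x = 0.
ΣF_y = 0: B_y − 450 = 0 → B_y = 450.0 lb.
ΣM about B: M_B − 450·3.6 = 0 → M_B = 1620 lb·ft.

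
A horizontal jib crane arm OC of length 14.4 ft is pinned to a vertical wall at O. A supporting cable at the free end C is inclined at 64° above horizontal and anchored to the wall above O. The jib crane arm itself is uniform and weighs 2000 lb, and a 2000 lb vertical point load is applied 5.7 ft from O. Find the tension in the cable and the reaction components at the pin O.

ΣM about O: T·sin64°·14.4 − 2000·7.2 − 2000·5.7 = 0 → T = 25800/(14.4·0.898794) = 1993.41 ≈ 1993 lb.
ΣF_x = 0: O_x − T·cos64° = 0 → O_x = 1993.41 × 0.438371 = 873.9 lb.
ΣF_y = 0: O_y + T·sin64° − 2000 − 2000 = 0 → O_y = 4000 − 1993.41 × 0.898794 = 2208 lb.

T = 1993 lb, O_x = 873.9 lb, O_y = 2208 lb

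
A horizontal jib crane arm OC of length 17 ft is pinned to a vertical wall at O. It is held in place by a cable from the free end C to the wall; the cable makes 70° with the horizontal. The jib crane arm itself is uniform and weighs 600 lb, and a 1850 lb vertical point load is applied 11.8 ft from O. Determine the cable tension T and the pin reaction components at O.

T = 1686 lb, O_x = 576.6 lb, O_y = 865.9 lb

ΣM about O: T·sin70°·17 − 600·8.5 − 1850·11.8 = 0 → T = 26930/(17·0.939693) = 1685.78 ≈ 1686 lb.
ΣF_x = 0: O_x − T·cos70° = 0 → O_x = 1685.78 × 0.34202 = 576.6 lb.
ΣF_y = 0: O_y + T·sin70° − 600 − 1850 = 0 → O_y = 2450 − 1685.78 × 0.939693 = 865.9 lb.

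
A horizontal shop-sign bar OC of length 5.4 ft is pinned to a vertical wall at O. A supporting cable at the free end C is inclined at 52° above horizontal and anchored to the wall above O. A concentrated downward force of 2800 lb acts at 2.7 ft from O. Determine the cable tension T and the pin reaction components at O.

ΣM about O: T·sin52°·5.4 − 2800·2.7 = 0 → T = 7560/(5.4·0.788011) = 1776.62 ≈ 1777 lb.
ΣF_x = 0: O_x − T·cos52° = 0 → O_x = 1776.62 × 0.615661 = 1094 lb.
ΣF_y = 0: O_y + T·sin52° − 2800 = 0 → O_y = 2800 − 1776.62 × 0.788011 = 1400 lb.

T = 1777 lb, O_x = 1094 lb, O_y = 1400 lb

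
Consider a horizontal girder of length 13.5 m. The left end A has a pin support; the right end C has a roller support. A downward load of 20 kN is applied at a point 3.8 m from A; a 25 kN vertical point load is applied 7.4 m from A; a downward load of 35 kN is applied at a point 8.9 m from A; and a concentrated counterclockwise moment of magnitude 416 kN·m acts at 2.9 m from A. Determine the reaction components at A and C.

ΣM about A: C_y·13.5 − 20·3.8 − 25·7.4 − 35·8.9 + 416 = 0 → C_y = 156.5/13.5 = 11.5926 ≈ 11.59 kN.
ΣF_y = 0: A_y + 11.5926 − 20 − 25 − 35 = 0 → A_y = 68.41 kN.
ΣF_x = 0: no horizontal applied forces, so A_x = 0.

A_x = 0, A_y = 68.41 kN, C_y = 11.59 kN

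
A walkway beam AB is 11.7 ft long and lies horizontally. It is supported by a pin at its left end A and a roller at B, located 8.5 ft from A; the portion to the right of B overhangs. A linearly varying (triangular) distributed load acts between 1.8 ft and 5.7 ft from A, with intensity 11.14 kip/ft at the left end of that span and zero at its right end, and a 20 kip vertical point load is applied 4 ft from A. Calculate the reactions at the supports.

Resultant of the triangular load: ½ × 11.14 × 3.9 = 21.723 kip, acting at 3.1 ft from A (one-third of the span from the peak).
Moments about A: B_y·8.5 − (½·11.14·3.9)·3.1 − 20·4 = 0 → B_y = 147.3413/8.5 = 17.3343 ≈ 17.33 kip.
ΣF_y = 0: A_y + 17.3343 − ½·11.14·3.9 − 20 = 0 → A_y = 24.39 kip.
ΣF_x = 0: no horizontal applied forces, so A_x = 0.

A_x = 0, A_y = 24.39 kip, B_y = 17.33 kip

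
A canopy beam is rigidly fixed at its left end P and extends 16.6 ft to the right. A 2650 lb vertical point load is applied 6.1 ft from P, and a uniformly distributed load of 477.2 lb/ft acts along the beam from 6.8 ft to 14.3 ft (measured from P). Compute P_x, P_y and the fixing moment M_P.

Resultant of the distributed load: 477.2 × 7.5 = 3579 lb at 10.55 ft from P.
ΣF_x = 0: P_x = 0.
ΣF_y = 0: P_y − 2650 − 477.2·7.5 = 0 → P_y = 6229 lb.
ΣM about P: M_P − 2650·6.1 − (477.2·7.5)·10.55 = 0 → M_P = 53920 lb·ft.

P_x = 0, P_y = 6229 lb, M_P = 53920 lb·ft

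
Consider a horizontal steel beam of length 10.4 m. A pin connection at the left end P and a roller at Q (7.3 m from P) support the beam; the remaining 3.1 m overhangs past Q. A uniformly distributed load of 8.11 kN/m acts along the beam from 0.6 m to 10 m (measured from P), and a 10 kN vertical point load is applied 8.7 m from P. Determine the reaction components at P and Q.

Resultant of the distributed load: 8.11 × 9.4 = 76.234 kN at 5.3 m from P.
ΣM about P: Q_y·7.3 − (8.11·9.4)·5.3 − 10·8.7 = 0 → Q_y = 491.0402/7.3 = 67.2658 ≈ 67.27 kN.
ΣF_y = 0: P_y + 67.2658 − 8.11·9.4 − 10 = 0 → P_y = 18.97 kN.
ΣF_x = 0: no horizontal applied forces, so P_x = 0.

P_x = 0, P_y = 18.97 kN, Q_y = 67.27 kN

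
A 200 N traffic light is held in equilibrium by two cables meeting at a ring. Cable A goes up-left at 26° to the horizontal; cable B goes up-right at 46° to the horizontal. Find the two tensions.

T_A = 146.1 N, T_B = 189.0 N

ΣF_x = 0: −T_A·cos26° + T_B·cos46° = 0 → T_B = 1.29386·T_A.
ΣF_y = 0: T_A·sin26° + T_B·sin46° = 200.
Substitute: T_A·(0.438371 + 1.29386·0.71934) = 200 → T_A = 146.082 ≈ 146.1 N.
Then T_B = 1.29386 × 146.082 = 189.0 N.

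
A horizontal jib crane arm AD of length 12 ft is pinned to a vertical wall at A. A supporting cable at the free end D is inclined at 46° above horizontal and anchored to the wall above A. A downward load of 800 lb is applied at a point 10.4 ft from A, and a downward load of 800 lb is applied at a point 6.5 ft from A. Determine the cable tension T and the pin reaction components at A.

ΣM about A: T·sin46°·12 − 800·10.4 − 800·6.5 = 0 → T = 13520/(12·0.71934) = 1566.25 ≈ 1566 lb.
ΣF_x = 0: A_x − T·cos46° = 0 → A_x = 1566.25 × 0.694658 = 1088 lb.
ΣF_y = 0: A_y + T·sin46° − 800 − 800 = 0 → A_y = 1600 − 1566.25 × 0.71934 = 473.3 lb.

T = 1566 lb, A_x = 1088 lb, A_y = 473.3 lb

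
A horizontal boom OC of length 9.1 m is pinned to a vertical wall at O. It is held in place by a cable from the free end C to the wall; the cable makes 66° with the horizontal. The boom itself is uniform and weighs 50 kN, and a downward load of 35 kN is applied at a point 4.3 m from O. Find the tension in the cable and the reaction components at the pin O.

ΣM about O: T·sin66°·9.1 − 50·4.55 − 35·4.3 = 0 → T = 378/(9.1·0.913545) = 45.4695 ≈ 45.47 kN.
ΣF_x = 0: O_x − T·cos66° = 0 → O_x = 45.4695 × 0.406737 = 18.49 kN.
ΣF_y = 0: O_y + T·sin66° − 50 − 35 = 0 → O_y = 85 − 45.4695 × 0.913545 = 43.46 kN.

T = 45.47 kN, O_x = 18.49 kN, O_y = 43.46 kN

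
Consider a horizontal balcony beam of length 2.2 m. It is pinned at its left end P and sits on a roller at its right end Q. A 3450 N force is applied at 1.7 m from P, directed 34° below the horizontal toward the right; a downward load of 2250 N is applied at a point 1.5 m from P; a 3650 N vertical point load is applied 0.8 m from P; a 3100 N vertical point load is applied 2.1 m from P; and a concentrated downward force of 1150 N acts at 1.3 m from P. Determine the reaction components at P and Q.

P_x = -2860 N, P_y = 4088 N, Q_y = 7991 N

Taking moments about P: Q_y·2.2 − 3450·sin34°·1.7 − 2250·1.5 − 3650·0.8 − 3100·2.1 − 1150·1.3 = 0 → Q_y = 17579.7/2.2 = 7990.77 ≈ 7991 N.
ΣF_y = 0: P_y + 7990.77 − 3450·sin34° − 2250 − 3650 − 3100 − 1150 = 0 → P_y = 4088 N.
ΣF_x = 0: P_x + 3450·cos34° = 0 → P_x = -2860 N.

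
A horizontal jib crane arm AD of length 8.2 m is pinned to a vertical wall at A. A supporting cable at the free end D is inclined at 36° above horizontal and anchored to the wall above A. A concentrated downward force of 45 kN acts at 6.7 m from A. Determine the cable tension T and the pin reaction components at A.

ΣM about A: T·sin36°·8.2 − 45·6.7 = 0 → T = 301.5/(8.2·0.587785) = 62.554 ≈ 62.55 kN.
ΣF_x = 0: A_x − T·cos36° = 0 → A_x = 62.554 × 0.809017 = 50.61 kN.
ΣF_y = 0: A_y + T·sin36° − 45 = 0 → A_y = 45 − 62.554 × 0.587785 = 8.232 kN.

T = 62.55 kN, A_x = 50.61 kN, A_y = 8.232 kN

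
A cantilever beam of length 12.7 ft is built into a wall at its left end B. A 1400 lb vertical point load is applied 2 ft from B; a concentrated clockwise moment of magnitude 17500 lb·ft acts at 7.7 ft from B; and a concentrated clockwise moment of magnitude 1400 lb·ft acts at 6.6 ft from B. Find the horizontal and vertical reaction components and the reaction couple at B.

ΣF_x = 0: B_x = 0.
ΣF_y = 0: B_y − 1400 = 0 → B_y = 1400 lb.
ΣM about B: M_B − 1400·2 − 17500 − 1400 = 0 → M_B = 21700 lb·ft.

B_x = 0, B_y = 1400 lb, M_B = 21700 lb·ft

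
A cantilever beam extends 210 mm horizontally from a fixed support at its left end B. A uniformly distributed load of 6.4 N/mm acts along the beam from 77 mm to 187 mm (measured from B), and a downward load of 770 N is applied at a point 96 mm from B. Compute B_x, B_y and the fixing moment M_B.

Resultant of the distributed load: 6.4 × 110 = 704 N at 132 mm from B.
ΣF_x = 0: B_x = 0.
ΣF_y = 0: B_y − 6.4·110 − 770 = 0 → B_y = 1474 N.
ΣM about B: M_B − (6.4·110)·132 − 770·96 = 0 → M_B = 166800 N·mm.

B_x = 0, B_y = 1474 N, M_B = 166800 N·mm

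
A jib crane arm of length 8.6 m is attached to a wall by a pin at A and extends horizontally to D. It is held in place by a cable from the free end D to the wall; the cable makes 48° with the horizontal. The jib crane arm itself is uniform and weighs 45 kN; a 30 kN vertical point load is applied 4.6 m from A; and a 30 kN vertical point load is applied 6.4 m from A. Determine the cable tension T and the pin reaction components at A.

ΣM about A: T·sin48°·8.6 − 45·4.3 − 30·4.6 − 30·6.4 = 0 → T = 523.5/(8.6·0.743145) = 81.9115 ≈ 81.91 kN.
ΣF_x = 0: A_x − T·cos48° = 0 → A_x = 81.9115 × 0.669131 = 54.81 kN.
ΣF_y = 0: A_y + T·sin48° − 45 − 30 − 30 = 0 → A_y = 105 − 81.9115 × 0.743145 = 44.13 kN.

T = 81.91 kN, A_x = 54.81 kN, A_y = 44.13 kN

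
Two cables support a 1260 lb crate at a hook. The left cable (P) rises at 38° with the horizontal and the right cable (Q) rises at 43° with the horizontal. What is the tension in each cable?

T_P = 933.0 lb, T_Q = 1005 lb

ΣF_x = 0: −T_P·cos38° + T_Q·cos43° = 0 → T_Q = 1.07747·T_P.
ΣF_y = 0: T_P·sin38° + T_Q·sin43° = 1260.
Substitute: T_P·(0.615661 + 1.07747·0.681998) = 1260 → T_P = 932.992 ≈ 933.0 lb.
Then T_Q = 1.07747 × 932.992 = 1005 lb.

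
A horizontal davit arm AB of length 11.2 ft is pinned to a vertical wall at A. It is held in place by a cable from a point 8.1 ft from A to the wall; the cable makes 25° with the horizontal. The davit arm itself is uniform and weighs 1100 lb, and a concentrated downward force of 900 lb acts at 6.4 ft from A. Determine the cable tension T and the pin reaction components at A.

T = 3482 lb, A_x = 3156 lb, A_y = 528.4 lb

ΣM about A: T·sin25°·8.1 − 1100·5.6 − 900·6.4 = 0 → T = 11920/(8.1·0.422618) = 3482.12 ≈ 3482 lb.
ΣF_x = 0: A_x − T·cos25° = 0 → A_x = 3482.12 × 0.906308 = 3156 lb.
ΣF_y = 0: A_y + T·sin25° − 1100 − 900 = 0 → A_y = 2000 − 3482.12 × 0.422618 = 528.4 lb.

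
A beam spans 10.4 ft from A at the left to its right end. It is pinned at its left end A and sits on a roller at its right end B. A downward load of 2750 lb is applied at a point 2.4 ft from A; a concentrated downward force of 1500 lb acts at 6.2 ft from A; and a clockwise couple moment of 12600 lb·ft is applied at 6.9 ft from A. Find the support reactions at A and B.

Taking moments about A: B_y·10.4 − 2750·2.4 − 1500·6.2 − 12600 = 0 → B_y = 28500/10.4 = 2740.38 ≈ 2740 lb.
ΣF_y = 0: A_y + 2740.38 − 2750 − 1500 = 0 → A_y = 1510 lb.
ΣF_x = 0: no horizontal applied forces, so A_x = 0.

A_x = 0, A_y = 1510 lb, B_y = 2740 lb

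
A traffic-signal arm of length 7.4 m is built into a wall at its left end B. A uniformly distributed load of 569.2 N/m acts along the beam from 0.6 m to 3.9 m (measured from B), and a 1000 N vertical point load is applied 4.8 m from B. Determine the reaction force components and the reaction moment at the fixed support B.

B_x = 0, B_y = 2878 N, M_B = 9026 N·m

Resultant of the distributed load: 569.2 × 3.3 = 1878.36 N at 2.25 m from B.
ΣF_x = 0: B_x = 0.
ΣF_y = 0: B_y − 569.2·3.3 − 1000 = 0 → B_y = 2878 N.
ΣM about B: M_B − (569.2·3.3)·2.25 − 1000·4.8 = 0 → M_B = 9026 N·m.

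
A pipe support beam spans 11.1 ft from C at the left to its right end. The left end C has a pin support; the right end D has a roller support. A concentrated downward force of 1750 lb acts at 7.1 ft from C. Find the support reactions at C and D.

Moments about C: D_y·11.1 − 1750·7.1 = 0 → D_y = 12425/11.1 = 1119.37 ≈ 1119 lb.
ΣF_y = 0: C_y + 1119.37 − 1750 = 0 → C_y = 630.6 lb.
ΣF_x = 0: no horizontal applied forces, so C_x = 0.

C_x = 0, C_y = 630.6 lb, D_y = 1119 lb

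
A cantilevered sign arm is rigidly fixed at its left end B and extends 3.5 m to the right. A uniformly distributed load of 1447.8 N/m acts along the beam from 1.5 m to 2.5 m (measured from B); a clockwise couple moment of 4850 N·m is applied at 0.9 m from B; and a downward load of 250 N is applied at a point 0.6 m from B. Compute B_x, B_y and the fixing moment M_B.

B_x = 0, B_y = 1698 N, M_B = 7896 N·m

Resultant of the distributed load: 1447.8 × 1 = 1447.8 N at 2 m from B.
ΣF_x = 0: B_x = 0.
ΣF_y = 0: B_y − 1447.8·1 − 250 = 0 → B_y = 1698 N.
ΣM about B: M_B − (1447.8·1)·2 − 4850 − 250·0.6 = 0 → M_B = 7896 N·m.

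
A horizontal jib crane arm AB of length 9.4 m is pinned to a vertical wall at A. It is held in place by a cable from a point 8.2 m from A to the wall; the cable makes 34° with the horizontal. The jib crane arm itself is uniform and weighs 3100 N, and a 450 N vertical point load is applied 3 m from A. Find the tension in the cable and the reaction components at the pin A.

T = 3472 N, A_x = 2878 N, A_y = 1609 N

ΣM about A: T·sin34°·8.2 − 3100·4.7 − 450·3 = 0 → T = 15920/(8.2·0.559193) = 3471.9 ≈ 3472 N.
ΣF_x = 0: A_x − T·cos34° = 0 → A_x = 3471.9 × 0.829038 = 2878 N.
ΣF_y = 0: A_y + T·sin34° − 3100 − 450 = 0 → A_y = 3550 − 3471.9 × 0.559193 = 1609 N.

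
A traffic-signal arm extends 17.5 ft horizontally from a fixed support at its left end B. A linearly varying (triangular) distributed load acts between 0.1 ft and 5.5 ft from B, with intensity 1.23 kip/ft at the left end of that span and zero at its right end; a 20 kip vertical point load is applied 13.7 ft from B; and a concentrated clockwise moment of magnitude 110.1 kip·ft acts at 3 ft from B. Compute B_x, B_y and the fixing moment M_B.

B_x = 0, B_y = 23.32 kip, M_B = 390.4 kip·ft

Resultant of the triangular load: ½ × 1.23 × 5.4 = 3.321 kip, acting at 1.9 ft from B (one-third of the span from the peak).
ΣF_x = 0: B_x = 0.
ΣF_y = 0: B_y − ½·1.23·5.4 − 20 = 0 → B_y = 23.32 kip.
ΣM about B: M_B − (½·1.23·5.4)·1.9 − 20·13.7 − 110.1 = 0 → M_B = 390.4 kip·ft.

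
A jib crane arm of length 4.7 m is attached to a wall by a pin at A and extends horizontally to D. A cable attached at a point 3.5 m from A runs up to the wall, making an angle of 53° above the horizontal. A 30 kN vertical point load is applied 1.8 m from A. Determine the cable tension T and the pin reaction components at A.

ΣM about A: T·sin53°·3.5 − 30·1.8 = 0 → T = 54/(3.5·0.798636) = 19.3187 ≈ 19.32 kN.
ΣF_x = 0: A_x − T·cos53° = 0 → A_x = 19.3187 × 0.601815 = 11.63 kN.
ΣF_y = 0: A_y + T·sin53° − 30 = 0 → A_y = 30 − 19.3187 × 0.798636 = 14.57 kN.

T = 19.32 kN, A_x = 11.63 kN, A_y = 14.57 kN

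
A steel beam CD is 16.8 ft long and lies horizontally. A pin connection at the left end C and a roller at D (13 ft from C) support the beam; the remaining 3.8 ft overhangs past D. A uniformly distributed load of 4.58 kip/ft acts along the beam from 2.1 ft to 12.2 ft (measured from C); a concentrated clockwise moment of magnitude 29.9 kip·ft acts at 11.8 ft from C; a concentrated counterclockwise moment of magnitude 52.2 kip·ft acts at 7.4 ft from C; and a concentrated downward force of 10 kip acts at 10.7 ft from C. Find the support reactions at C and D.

C_x = 0, C_y = 24.30 kip, D_y = 31.96 kip

Resultant of the distributed load: 4.58 × 10.1 = 46.258 kip at 7.15 ft from C.
ΣM about C: D_y·13 − (4.58·10.1)·7.15 − 29.9 + 52.2 − 10·10.7 = 0 → D_y = 415.4447/13 = 31.9573 ≈ 31.96 kip.
ΣF_y = 0: C_y + 31.9573 − 4.58·10.1 − 10 = 0 → C_y = 24.30 kip.
ΣF_x = 0: no horizontal applied forces, so C_x = 0.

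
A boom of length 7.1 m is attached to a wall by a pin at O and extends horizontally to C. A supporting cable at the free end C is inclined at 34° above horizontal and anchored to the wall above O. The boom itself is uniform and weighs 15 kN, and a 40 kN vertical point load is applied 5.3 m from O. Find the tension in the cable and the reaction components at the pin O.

ΣM about O: T·sin34°·7.1 − 15·3.55 − 40·5.3 = 0 → T = 265.25/(7.1·0.559193) = 66.8091 ≈ 66.81 kN.
ΣF_x = 0: O_x − T·cos34° = 0 → O_x = 66.8091 × 0.829038 = 55.39 kN.
ΣF_y = 0: O_y + T·sin34° − 15 − 40 = 0 → O_y = 55 − 66.8091 × 0.559193 = 17.64 kN.

T = 66.81 kN, O_x = 55.39 kN, O_y = 17.64 kN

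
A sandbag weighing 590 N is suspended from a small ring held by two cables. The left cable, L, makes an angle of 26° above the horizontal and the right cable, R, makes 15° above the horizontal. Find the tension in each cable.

T_L = 868.7 N, T_R = 808.3 N

ΣF_x = 0: −T_L·cos26° + T_R·cos15° = 0 → T_R = 0.9305·T_L.
ΣF_y = 0: T_L·sin26° + T_R·sin15° = 590.
Substitute: T_L·(0.438371 + 0.9305·0.258819) = 590 → T_L = 868.666 ≈ 868.7 N.
Then T_R = 0.9305 × 868.666 = 808.3 N.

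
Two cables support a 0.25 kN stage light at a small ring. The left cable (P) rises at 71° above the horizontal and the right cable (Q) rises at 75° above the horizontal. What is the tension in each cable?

T_P = 0.1157 kN, T_Q = 0.1456 kN

ΣF_x = 0: −T_P·cos71° + T_Q·cos75° = 0 → T_Q = 1.2579·T_P.
ΣF_y = 0: T_P·sin71° + T_Q·sin75° = 0.25.
Substitute: T_P·(0.945519 + 1.2579·0.965926) = 0.25 → T_P = 0.115711 ≈ 0.1157 kN.
Then T_Q = 1.2579 × 0.115711 = 0.1456 kN.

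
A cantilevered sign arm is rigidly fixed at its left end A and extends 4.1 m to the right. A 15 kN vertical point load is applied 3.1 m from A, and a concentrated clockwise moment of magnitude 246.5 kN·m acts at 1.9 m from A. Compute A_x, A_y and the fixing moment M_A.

ΣF_x = 0: A_x = 0.
ΣF_y = 0: A_y − 15 = 0 → A_y = 15.00 kN.
ΣM about A: M_A − 15·3.1 − 246.5 = 0 → M_A = 293.0 kN·m.

A_x = 0, A_y = 15.00 kN, M_A = 293.0 kN·m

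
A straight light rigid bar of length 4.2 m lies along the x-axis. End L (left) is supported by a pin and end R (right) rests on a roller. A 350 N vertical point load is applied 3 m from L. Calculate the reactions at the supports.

L_x = 0, L_y = 100.0 N, R_y = 250.0 N

ΣM about L: R_y·4.2 − 350·3 = 0 → R_y = 1050/4.2 = 250.0 N.
ΣF_y = 0: L_y + 250 − 350 = 0 → L_y = 100.0 N.
ΣF_x = 0: no horizontal applied forces, so L_x = 0.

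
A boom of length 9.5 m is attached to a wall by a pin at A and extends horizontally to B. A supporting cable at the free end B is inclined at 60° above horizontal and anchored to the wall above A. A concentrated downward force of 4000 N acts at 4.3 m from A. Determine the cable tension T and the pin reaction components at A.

ΣM about A: T·sin60°·9.5 − 4000·4.3 = 0 → T = 17200/(9.5·0.866025) = 2090.62 ≈ 2091 N.
ΣF_x = 0: A_x − T·cos60° = 0 → A_x = 2090.62 × 0.5 = 1045 N.
ΣF_y = 0: A_y + T·sin60° − 4000 = 0 → A_y = 4000 − 2090.62 × 0.866025 = 2189 N.

T = 2091 N, A_x = 1045 N, A_y = 2189 N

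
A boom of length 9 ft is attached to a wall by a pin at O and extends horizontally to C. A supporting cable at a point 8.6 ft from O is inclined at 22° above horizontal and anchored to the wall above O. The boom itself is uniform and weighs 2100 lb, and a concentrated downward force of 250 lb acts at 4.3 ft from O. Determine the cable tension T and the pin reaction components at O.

T = 3267 lb, O_x = 3029 lb, O_y = 1126 lb

ΣM about O: T·sin22°·8.6 − 2100·4.5 − 250·4.3 = 0 → T = 10525/(8.6·0.374607) = 3266.99 ≈ 3267 lb.
ΣF_x = 0: O_x − T·cos22° = 0 → O_x = 3266.99 × 0.927184 = 3029 lb.
ΣF_y = 0: O_y + T·sin22° − 2100 − 250 = 0 → O_y = 2350 − 3266.99 × 0.374607 = 1126 lb.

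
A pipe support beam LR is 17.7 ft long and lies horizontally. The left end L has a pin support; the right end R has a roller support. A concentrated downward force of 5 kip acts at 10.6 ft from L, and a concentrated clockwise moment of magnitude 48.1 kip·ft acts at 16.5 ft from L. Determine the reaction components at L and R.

L_x = 0, L_y = -0.7119 kip, R_y = 5.712 kip

ΣM about L: R_y·17.7 − 5·10.6 − 48.1 = 0 → R_y = 101.1/17.7 = 5.71186 ≈ 5.712 kip.
ΣF_y = 0: L_y + 5.71186 − 5 = 0 → L_y = -0.7119 kip.
ΣF_x = 0: no horizontal applied forces, so L_x = 0.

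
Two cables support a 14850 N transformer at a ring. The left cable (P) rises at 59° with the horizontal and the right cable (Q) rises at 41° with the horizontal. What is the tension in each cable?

ΣF_x = 0: −T_P·cos59° + T_Q·cos41° = 0 → T_Q = 0.682432·T_P.
ΣF_y = 0: T_P·sin59° + T_Q·sin41° = 14850.
Substitute: T_P·(0.857167 + 0.682432·0.656059) = 14850 → T_P = 11380.3 ≈ 11380 N.
Then T_Q = 0.682432 × 11380.3 = 7766 N.

T_P = 11380 N, T_Q = 7766 N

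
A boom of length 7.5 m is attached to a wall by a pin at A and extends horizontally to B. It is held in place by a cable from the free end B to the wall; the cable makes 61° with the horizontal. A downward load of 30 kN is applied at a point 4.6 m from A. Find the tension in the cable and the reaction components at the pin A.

ΣM about A: T·sin61°·7.5 − 30·4.6 = 0 → T = 138/(7.5·0.87462) = 21.0377 ≈ 21.04 kN.
ΣF_x = 0: A_x − T·cos61° = 0 → A_x = 21.0377 × 0.48481 = 10.20 kN.
ΣF_y = 0: A_y + T·sin61° − 30 = 0 → A_y = 30 − 21.0377 × 0.87462 = 11.60 kN.

T = 21.04 kN, A_x = 10.20 kN, A_y = 11.60 kN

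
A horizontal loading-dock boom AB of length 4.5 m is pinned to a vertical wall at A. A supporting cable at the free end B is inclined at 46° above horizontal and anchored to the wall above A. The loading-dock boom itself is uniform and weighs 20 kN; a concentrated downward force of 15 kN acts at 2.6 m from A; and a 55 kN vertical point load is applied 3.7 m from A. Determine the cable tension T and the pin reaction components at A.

T = 88.82 kN, A_x = 61.70 kN, A_y = 26.11 kN

ΣM about A: T·sin46°·4.5 − 20·2.25 − 15·2.6 − 55·3.7 = 0 → T = 287.5/(4.5·0.71934) = 88.816 ≈ 88.82 kN.
ΣF_x = 0: A_x − T·cos46° = 0 → A_x = 88.816 × 0.694658 = 61.70 kN.
ΣF_y = 0: A_y + T·sin46° − 20 − 15 − 55 = 0 → A_y = 90 − 88.816 × 0.71934 = 26.11 kN.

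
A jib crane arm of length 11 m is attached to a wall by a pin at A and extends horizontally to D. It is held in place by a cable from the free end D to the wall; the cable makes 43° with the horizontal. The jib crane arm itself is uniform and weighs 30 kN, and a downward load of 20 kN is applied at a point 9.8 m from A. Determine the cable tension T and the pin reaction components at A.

T = 48.12 kN, A_x = 35.19 kN, A_y = 17.18 kN

ΣM about A: T·sin43°·11 − 30·5.5 − 20·9.8 = 0 → T = 361/(11·0.681998) = 48.1206 ≈ 48.12 kN.
ΣF_x = 0: A_x − T·cos43° = 0 → A_x = 48.1206 × 0.731354 = 35.19 kN.
ΣF_y = 0: A_y + T·sin43° − 30 − 20 = 0 → A_y = 50 − 48.1206 × 0.681998 = 17.18 kN.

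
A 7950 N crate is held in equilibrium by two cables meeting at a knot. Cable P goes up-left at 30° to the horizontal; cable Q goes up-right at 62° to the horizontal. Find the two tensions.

T_P = 3735 N, T_Q = 6889 N

ΣF_x = 0: −T_P·cos30° + T_Q·cos62° = 0 → T_Q = 1.84468·T_P.
ΣF_y = 0: T_P·sin30° + T_Q·sin62° = 7950.
Substitute: T_P·(0.5 + 1.84468·0.882948) = 7950 → T_P = 3734.57 ≈ 3735 N.
Then T_Q = 1.84468 × 3734.57 = 6889 N.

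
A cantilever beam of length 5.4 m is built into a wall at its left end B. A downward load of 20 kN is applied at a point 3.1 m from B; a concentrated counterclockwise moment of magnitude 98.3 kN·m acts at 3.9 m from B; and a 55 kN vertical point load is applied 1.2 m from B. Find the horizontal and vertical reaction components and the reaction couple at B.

B_x = 0, B_y = 75.00 kN, M_B = 29.70 kN·m

ΣF_x = 0: B_x = 0.
ΣF_y = 0: B_y − 20 − 55 = 0 → B_y = 75.00 kN.
ΣM about B: M_B − 20·3.1 + 98.3 − 55·1.2 = 0 → M_B = 29.70 kN·m.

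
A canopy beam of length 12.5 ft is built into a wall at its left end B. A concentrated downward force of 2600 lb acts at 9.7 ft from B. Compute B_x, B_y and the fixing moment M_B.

ΣF_x = 0: B_x = 0.
ΣF_y = 0: B_y − 2600 = 0 → B_y = 2600 lb.
ΣM about B: M_B − 2600·9.7 = 0 → M_B = 25220 lb·ft.

B_x = 0, B_y = 2600 lb, M_B = 25220 lb·ft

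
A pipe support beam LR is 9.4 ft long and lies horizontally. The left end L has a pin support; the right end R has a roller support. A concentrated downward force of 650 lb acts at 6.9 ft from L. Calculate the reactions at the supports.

L_x = 0, L_y = 172.9 lb, R_y = 477.1 lb

Taking moments about L: R_y·9.4 − 650·6.9 = 0 → R_y = 4485/9.4 = 477.128 ≈ 477.1 lb.
ΣF_y = 0: L_y + 477.128 − 650 = 0 → L_y = 172.9 lb.
ΣF_x = 0: no horizontal applied forces, so L_x = 0.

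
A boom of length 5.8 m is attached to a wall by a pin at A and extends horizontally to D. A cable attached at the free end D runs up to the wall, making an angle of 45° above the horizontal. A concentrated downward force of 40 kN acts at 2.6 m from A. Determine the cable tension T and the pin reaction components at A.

ΣM about A: T·sin45°·5.8 − 40·2.6 = 0 → T = 104/(5.8·0.707107) = 25.3583 ≈ 25.36 kN.
ΣF_x = 0: A_x − T·cos45° = 0 → A_x = 25.3583 × 0.707107 = 17.93 kN.
ΣF_y = 0: A_y + T·sin45° − 40 = 0 → A_y = 40 − 25.3583 × 0.707107 = 22.07 kN.

T = 25.36 kN, A_x = 17.93 kN, A_y = 22.07 kN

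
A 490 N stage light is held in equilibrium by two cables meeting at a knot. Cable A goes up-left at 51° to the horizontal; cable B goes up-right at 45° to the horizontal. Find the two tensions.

ΣF_x = 0: −T_A·cos51° + T_B·cos45° = 0 → T_B = 0.889993·T_A.
ΣF_y = 0: T_A·sin51° + T_B·sin45° = 490.
Substitute: T_A·(0.777146 + 0.889993·0.707107) = 490 → T_A = 348.391 ≈ 348.4 N.
Then T_B = 0.889993 × 348.391 = 310.1 N.

T_A = 348.4 N, T_B = 310.1 N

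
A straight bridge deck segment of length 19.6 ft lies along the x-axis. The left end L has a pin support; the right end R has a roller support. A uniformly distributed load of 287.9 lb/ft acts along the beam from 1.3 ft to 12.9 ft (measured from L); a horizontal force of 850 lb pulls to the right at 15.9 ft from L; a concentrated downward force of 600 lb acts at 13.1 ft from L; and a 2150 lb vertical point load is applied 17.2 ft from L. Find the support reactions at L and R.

Resultant of the distributed load: 287.9 × 11.6 = 3339.64 lb at 7.1 ft from L.
ΣM about L: R_y·19.6 − (287.9·11.6)·7.1 − 600·13.1 − 2150·17.2 = 0 → R_y = 68551.444/19.6 = 3497.52 ≈ 3498 lb.
ΣF_y = 0: L_y + 3497.52 − 287.9·11.6 − 600 − 2150 = 0 → L_y = 2592 lb.
ΣF_x = 0: L_x + 850 = 0 → L_x = -850.0 lb.

L_x = -850.0 lb, L_y = 2592 lb, R_y = 3498 lb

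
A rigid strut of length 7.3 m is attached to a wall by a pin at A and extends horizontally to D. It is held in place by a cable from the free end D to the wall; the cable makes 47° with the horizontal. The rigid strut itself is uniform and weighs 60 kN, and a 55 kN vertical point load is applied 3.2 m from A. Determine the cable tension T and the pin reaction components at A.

T = 73.99 kN, A_x = 50.46 kN, A_y = 60.89 kN

ΣM about A: T·sin47°·7.3 − 60·3.65 − 55·3.2 = 0 → T = 395/(7.3·0.731354) = 73.9855 ≈ 73.99 kN.
ΣF_x = 0: A_x − T·cos47° = 0 → A_x = 73.9855 × 0.681998 = 50.46 kN.
ΣF_y = 0: A_y + T·sin47° − 60 − 55 = 0 → A_y = 115 − 73.9855 × 0.731354 = 60.89 kN.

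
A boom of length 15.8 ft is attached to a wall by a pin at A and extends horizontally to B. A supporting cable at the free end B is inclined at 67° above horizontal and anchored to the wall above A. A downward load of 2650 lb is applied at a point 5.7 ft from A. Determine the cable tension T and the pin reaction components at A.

ΣM about A: T·sin67°·15.8 − 2650·5.7 = 0 → T = 15105/(15.8·0.920505) = 1038.57 ≈ 1039 lb.
ΣF_x = 0: A_x − T·cos67° = 0 → A_x = 1038.57 × 0.390731 = 405.8 lb.
ΣF_y = 0: A_y + T·sin67° − 2650 = 0 → A_y = 2650 − 1038.57 × 0.920505 = 1694 lb.

T = 1039 lb, A_x = 405.8 lb, A_y = 1694 lb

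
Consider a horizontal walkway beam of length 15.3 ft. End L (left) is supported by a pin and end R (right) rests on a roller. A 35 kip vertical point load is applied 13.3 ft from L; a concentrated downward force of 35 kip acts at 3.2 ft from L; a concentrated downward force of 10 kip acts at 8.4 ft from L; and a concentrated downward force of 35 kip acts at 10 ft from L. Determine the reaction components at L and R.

ΣM about L: R_y·15.3 − 35·13.3 − 35·3.2 − 10·8.4 − 35·10 = 0 → R_y = 1011.5/15.3 = 66.1111 ≈ 66.11 kip.
ΣF_y = 0: L_y + 66.1111 − 35 − 35 − 10 − 35 = 0 → L_y = 48.89 kip.
ΣF_x = 0: no horizontal applied forces, so L_x = 0.

L_x = 0, L_y = 48.89 kip, R_y = 66.11 kip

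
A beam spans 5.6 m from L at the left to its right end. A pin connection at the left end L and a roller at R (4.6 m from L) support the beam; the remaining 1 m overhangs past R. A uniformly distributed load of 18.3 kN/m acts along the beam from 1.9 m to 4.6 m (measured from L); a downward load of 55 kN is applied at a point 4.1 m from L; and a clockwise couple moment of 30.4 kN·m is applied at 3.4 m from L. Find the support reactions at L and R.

Resultant of the distributed load: 18.3 × 2.7 = 49.41 kN at 3.25 m from L.
ΣM about L: R_y·4.6 − (18.3·2.7)·3.25 − 55·4.1 − 30.4 = 0 → R_y = 416.4825/4.6 = 90.5397 ≈ 90.54 kN.
ΣF_y = 0: L_y + 90.5397 − 18.3·2.7 − 55 = 0 → L_y = 13.87 kN.
ΣF_x = 0: no horizontal applied forces, so L_x = 0.

L_x = 0, L_y = 13.87 kN, R_y = 90.54 kN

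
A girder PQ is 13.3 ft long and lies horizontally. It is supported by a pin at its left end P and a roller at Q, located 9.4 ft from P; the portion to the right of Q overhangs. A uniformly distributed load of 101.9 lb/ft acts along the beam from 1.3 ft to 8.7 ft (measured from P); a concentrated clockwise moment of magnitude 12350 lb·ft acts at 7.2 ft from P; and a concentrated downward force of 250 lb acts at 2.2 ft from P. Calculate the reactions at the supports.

P_x = 0, P_y = -769.4 lb, Q_y = 1773 lb

Resultant of the distributed load: 101.9 × 7.4 = 754.06 lb at 5 ft from P.
Taking moments about P: Q_y·9.4 − (101.9·7.4)·5 − 12350 − 250·2.2 = 0 → Q_y = 16670.3/9.4 = 1773.44 ≈ 1773 lb.
ΣF_y = 0: P_y + 1773.44 − 101.9·7.4 − 250 = 0 → P_y = -769.4 lb.
ΣF_x = 0: no horizontal applied forces, so P_x = 0.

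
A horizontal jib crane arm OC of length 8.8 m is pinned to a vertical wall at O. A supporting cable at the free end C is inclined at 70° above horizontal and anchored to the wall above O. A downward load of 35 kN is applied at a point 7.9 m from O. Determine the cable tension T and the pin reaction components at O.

ΣM about O: T·sin70°·8.8 − 35·7.9 = 0 → T = 276.5/(8.8·0.939693) = 33.4369 ≈ 33.44 kN.
ΣF_x = 0: O_x − T·cos70° = 0 → O_x = 33.4369 × 0.34202 = 11.44 kN.
ΣF_y = 0: O_y + T·sin70° − 35 = 0 → O_y = 35 − 33.4369 × 0.939693 = 3.580 kN.

T = 33.44 kN, O_x = 11.44 kN, O_y = 3.580 kN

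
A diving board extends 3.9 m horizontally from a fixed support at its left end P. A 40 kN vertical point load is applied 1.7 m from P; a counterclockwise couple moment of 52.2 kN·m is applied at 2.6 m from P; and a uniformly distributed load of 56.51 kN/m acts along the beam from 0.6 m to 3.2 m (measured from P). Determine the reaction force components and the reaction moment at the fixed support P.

P_x = 0, P_y = 186.9 kN, M_P = 295.0 kN·m

Resultant of the distributed load: 56.51 × 2.6 = 146.926 kN at 1.9 m from P.
ΣF_x = 0: P_x = 0.
ΣF_y = 0: P_y − 40 − 56.51·2.6 = 0 → P_y = 186.9 kN.
ΣM about P: M_P − 40·1.7 + 52.2 − (56.51·2.6)·1.9 = 0 → M_P = 295.0 kN·m.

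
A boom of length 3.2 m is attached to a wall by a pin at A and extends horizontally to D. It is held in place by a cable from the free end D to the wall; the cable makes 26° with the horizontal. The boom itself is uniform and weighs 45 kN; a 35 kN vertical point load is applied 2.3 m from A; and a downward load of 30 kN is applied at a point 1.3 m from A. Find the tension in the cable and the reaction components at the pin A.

ΣM about A: T·sin26°·3.2 − 45·1.6 − 35·2.3 − 30·1.3 = 0 → T = 191.5/(3.2·0.438371) = 136.514 ≈ 136.5 kN.
ΣF_x = 0: A_x − T·cos26° = 0 → A_x = 136.514 × 0.898794 = 122.7 kN.
ΣF_y = 0: A_y + T·sin26° − 45 − 35 − 30 = 0 → A_y = 110 − 136.514 × 0.438371 = 50.16 kN.

T = 136.5 kN, A_x = 122.7 kN, A_y = 50.16 kN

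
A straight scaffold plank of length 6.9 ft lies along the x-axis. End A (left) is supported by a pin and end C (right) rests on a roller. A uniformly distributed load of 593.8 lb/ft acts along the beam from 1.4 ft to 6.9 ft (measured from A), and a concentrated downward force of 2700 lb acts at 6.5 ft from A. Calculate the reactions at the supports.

Resultant of the distributed load: 593.8 × 5.5 = 3265.9 lb at 4.15 ft from A.
ΣM about A: C_y·6.9 − (593.8·5.5)·4.15 − 2700·6.5 = 0 → C_y = 31103.485/6.9 = 4507.75 ≈ 4508 lb.
ΣF_y = 0: A_y + 4507.75 − 593.8·5.5 − 2700 = 0 → A_y = 1458 lb.
ΣF_x = 0: no horizontal applied forces, so A_x = 0.

A_x = 0, A_y = 1458 lb, C_y = 4508 lb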